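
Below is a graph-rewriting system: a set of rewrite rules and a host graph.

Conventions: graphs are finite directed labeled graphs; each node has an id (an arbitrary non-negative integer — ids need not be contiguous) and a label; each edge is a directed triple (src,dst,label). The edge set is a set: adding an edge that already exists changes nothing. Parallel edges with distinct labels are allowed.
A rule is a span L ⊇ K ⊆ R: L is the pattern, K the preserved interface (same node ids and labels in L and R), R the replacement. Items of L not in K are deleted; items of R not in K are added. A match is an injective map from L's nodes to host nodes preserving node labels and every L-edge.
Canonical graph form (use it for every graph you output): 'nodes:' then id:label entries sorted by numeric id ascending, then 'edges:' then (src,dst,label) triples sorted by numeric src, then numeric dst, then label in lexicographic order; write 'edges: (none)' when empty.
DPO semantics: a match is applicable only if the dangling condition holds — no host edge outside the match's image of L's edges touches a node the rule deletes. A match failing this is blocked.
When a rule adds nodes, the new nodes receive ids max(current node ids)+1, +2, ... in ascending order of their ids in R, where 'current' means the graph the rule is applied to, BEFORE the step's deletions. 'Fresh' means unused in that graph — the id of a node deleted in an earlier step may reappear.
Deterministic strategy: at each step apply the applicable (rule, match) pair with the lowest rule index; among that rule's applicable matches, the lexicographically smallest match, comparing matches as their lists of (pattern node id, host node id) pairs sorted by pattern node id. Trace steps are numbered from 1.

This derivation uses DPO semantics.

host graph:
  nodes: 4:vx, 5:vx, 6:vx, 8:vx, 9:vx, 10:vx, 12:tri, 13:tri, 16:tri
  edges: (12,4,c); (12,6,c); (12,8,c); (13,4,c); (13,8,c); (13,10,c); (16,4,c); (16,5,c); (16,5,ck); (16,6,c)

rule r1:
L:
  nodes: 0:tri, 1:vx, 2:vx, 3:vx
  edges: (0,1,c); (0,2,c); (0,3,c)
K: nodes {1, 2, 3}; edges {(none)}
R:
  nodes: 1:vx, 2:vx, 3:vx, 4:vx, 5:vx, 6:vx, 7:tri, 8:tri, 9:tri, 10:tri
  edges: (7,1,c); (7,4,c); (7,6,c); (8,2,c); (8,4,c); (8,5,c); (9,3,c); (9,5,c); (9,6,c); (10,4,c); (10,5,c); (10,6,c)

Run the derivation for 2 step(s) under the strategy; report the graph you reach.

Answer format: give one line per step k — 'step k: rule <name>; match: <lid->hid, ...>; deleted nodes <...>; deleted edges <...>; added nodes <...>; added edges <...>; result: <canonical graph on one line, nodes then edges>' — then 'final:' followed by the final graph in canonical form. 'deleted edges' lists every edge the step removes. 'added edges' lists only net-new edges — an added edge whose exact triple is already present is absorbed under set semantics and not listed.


step 1: rule r1; match: 0->12, 1->4, 2->6, 3->8; deleted nodes 12; deleted edges (12,4,c); (12,6,c); (12,8,c); added nodes 17, 18, 19, 20, 21, 22, 23; added edges (20,4,c); (20,17,c); (20,19,c); (21,6,c); (21,17,c); (21,18,c); (22,8,c); (22,18,c); (22,19,c); (23,17,c); (23,18,c); (23,19,c); result: nodes: 4:vx, 5:vx, 6:vx, 8:vx, 9:vx, 10:vx, 13:tri, 16:tri, 17:vx, 18:vx, 19:vx, 20:tri, 21:tri, 22:tri, 23:tri edges: (13,4,c); (13,8,c); (13,10,c); (16,4,c); (16,5,c); (16,5,ck); (16,6,c); (20,4,c); (20,17,c); (20,19,c); (21,6,c); (21,17,c); (21,18,c); (22,8,c); (22,18,c); (22,19,c); (23,17,c); (23,18,c); (23,19,c)
step 2: rule r1; match: 0->13, 1->4, 2->8, 3->10; deleted nodes 13; deleted edges (13,4,c); (13,8,c); (13,10,c); added nodes 24, 25, 26, 27, 28, 29, 30; added edges (27,4,c); (27,24,c); (27,26,c); (28,8,c); (28,24,c); (28,25,c); (29,10,c); (29,25,c); (29,26,c); (30,24,c); (30,25,c); (30,26,c); result: nodes: 4:vx, 5:vx, 6:vx, 8:vx, 9:vx, 10:vx, 16:tri, 17:vx, 18:vx, 19:vx, 20:tri, 21:tri, 22:tri, 23:tri, 24:vx, 25:vx, 26:vx, 27:tri, 28:tri, 29:tri, 30:tri edges: (16,4,c); (16,5,c); (16,5,ck); (16,6,c); (20,4,c); (20,17,c); (20,19,c); (21,6,c); (21,17,c); (21,18,c); (22,8,c); (22,18,c); (22,19,c); (23,17,c); (23,18,c); (23,19,c); (27,4,c); (27,24,c); (27,26,c); (28,8,c); (28,24,c); (28,25,c); (29,10,c); (29,25,c); (29,26,c); (30,24,c); (30,25,c); (30,26,c)
final:
nodes: 4:vx, 5:vx, 6:vx, 8:vx, 9:vx, 10:vx, 16:tri, 17:vx, 18:vx, 19:vx, 20:tri, 21:tri, 22:tri, 23:tri, 24:vx, 25:vx, 26:vx, 27:tri, 28:tri, 29:tri, 30:tri
edges: (16,4,c); (16,5,c); (16,5,ck); (16,6,c); (20,4,c); (20,17,c); (20,19,c); (21,6,c); (21,17,c); (21,18,c); (22,8,c); (22,18,c); (22,19,c); (23,17,c); (23,18,c); (23,19,c); (27,4,c); (27,24,c); (27,26,c); (28,8,c); (28,24,c); (28,25,c); (29,10,c); (29,25,c); (29,26,c); (30,24,c); (30,25,c); (30,26,c)


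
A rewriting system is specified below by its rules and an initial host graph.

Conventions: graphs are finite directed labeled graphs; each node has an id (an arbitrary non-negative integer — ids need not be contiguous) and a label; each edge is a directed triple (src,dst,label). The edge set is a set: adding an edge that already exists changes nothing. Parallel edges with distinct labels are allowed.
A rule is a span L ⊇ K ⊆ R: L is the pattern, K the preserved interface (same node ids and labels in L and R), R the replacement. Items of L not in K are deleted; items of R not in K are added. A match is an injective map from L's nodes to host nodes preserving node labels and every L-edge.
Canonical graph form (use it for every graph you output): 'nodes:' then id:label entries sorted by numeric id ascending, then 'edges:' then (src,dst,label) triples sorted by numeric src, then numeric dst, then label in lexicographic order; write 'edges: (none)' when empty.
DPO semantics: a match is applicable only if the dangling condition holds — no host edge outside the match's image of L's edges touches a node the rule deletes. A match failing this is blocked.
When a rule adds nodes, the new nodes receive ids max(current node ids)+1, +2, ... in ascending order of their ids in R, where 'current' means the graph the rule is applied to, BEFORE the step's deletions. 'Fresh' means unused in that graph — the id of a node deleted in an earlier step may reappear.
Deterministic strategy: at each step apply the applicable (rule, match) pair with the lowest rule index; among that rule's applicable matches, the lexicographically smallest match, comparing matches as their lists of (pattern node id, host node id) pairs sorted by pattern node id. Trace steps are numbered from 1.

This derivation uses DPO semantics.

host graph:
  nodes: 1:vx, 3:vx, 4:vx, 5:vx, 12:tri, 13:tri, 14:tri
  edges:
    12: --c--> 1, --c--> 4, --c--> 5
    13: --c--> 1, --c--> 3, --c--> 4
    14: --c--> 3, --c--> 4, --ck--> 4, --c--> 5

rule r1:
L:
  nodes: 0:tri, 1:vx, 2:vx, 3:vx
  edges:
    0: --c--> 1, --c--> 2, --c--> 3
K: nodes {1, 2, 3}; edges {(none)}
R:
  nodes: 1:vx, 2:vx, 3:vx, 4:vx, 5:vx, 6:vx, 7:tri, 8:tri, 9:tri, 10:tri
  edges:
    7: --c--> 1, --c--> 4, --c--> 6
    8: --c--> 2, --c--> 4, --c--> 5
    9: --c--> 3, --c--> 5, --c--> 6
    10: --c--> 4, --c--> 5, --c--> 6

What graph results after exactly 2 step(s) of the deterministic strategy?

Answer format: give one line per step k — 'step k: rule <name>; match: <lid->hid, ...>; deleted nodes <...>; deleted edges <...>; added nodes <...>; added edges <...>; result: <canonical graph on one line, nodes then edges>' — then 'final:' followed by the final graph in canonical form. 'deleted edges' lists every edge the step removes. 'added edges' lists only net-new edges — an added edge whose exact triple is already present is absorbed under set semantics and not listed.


step 1: rule r1; match: 0->12, 1->1, 2->4, 3->5; deleted nodes 12; deleted edges (12,1,c); (12,4,c); (12,5,c); added nodes 15, 16, 17, 18, 19, 20, 21; added edges (18,1,c); (18,15,c); (18,17,c); (19,4,c); (19,15,c); (19,16,c); (20,5,c); (20,16,c); (20,17,c); (21,15,c); (21,16,c); (21,17,c); result: nodes: 1:vx, 3:vx, 4:vx, 5:vx, 13:tri, 14:tri, 15:vx, 16:vx, 17:vx, 18:tri, 19:tri, 20:tri, 21:tri edges: (13,1,c); (13,3,c); (13,4,c); (14,3,c); (14,4,c); (14,4,ck); (14,5,c); (18,1,c); (18,15,c); (18,17,c); (19,4,c); (19,15,c); (19,16,c); (20,5,c); (20,16,c); (20,17,c); (21,15,c); (21,16,c); (21,17,c)
step 2: rule r1; match: 0->13, 1->1, 2->3, 3->4; deleted nodes 13; deleted edges (13,1,c); (13,3,c); (13,4,c); added nodes 22, 23, 24, 25, 26, 27, 28; added edges (25,1,c); (25,22,c); (25,24,c); (26,3,c); (26,22,c); (26,23,c); (27,4,c); (27,23,c); (27,24,c); (28,22,c); (28,23,c); (28,24,c); result: nodes: 1:vx, 3:vx, 4:vx, 5:vx, 14:tri, 15:vx, 16:vx, 17:vx, 18:tri, 19:tri, 20:tri, 21:tri, 22:vx, 23:vx, 24:vx, 25:tri, 26:tri, 27:tri, 28:tri edges: (14,3,c); (14,4,c); (14,4,ck); (14,5,c); (18,1,c); (18,15,c); (18,17,c); (19,4,c); (19,15,c); (19,16,c); (20,5,c); (20,16,c); (20,17,c); (21,15,c); (21,16,c); (21,17,c); (25,1,c); (25,22,c); (25,24,c); (26,3,c); (26,22,c); (26,23,c); (27,4,c); (27,23,c); (27,24,c); (28,22,c); (28,23,c); (28,24,c)
final:
nodes: 1:vx, 3:vx, 4:vx, 5:vx, 14:tri, 15:vx, 16:vx, 17:vx, 18:tri, 19:tri, 20:tri, 21:tri, 22:vx, 23:vx, 24:vx, 25:tri, 26:tri, 27:tri, 28:tri
edges: (14,3,c); (14,4,c); (14,4,ck); (14,5,c); (18,1,c); (18,15,c); (18,17,c); (19,4,c); (19,15,c); (19,16,c); (20,5,c); (20,16,c); (20,17,c); (21,15,c); (21,16,c); (21,17,c); (25,1,c); (25,22,c); (25,24,c); (26,3,c); (26,22,c); (26,23,c); (27,4,c); (27,23,c); (27,24,c); (28,22,c); (28,23,c); (28,24,c)


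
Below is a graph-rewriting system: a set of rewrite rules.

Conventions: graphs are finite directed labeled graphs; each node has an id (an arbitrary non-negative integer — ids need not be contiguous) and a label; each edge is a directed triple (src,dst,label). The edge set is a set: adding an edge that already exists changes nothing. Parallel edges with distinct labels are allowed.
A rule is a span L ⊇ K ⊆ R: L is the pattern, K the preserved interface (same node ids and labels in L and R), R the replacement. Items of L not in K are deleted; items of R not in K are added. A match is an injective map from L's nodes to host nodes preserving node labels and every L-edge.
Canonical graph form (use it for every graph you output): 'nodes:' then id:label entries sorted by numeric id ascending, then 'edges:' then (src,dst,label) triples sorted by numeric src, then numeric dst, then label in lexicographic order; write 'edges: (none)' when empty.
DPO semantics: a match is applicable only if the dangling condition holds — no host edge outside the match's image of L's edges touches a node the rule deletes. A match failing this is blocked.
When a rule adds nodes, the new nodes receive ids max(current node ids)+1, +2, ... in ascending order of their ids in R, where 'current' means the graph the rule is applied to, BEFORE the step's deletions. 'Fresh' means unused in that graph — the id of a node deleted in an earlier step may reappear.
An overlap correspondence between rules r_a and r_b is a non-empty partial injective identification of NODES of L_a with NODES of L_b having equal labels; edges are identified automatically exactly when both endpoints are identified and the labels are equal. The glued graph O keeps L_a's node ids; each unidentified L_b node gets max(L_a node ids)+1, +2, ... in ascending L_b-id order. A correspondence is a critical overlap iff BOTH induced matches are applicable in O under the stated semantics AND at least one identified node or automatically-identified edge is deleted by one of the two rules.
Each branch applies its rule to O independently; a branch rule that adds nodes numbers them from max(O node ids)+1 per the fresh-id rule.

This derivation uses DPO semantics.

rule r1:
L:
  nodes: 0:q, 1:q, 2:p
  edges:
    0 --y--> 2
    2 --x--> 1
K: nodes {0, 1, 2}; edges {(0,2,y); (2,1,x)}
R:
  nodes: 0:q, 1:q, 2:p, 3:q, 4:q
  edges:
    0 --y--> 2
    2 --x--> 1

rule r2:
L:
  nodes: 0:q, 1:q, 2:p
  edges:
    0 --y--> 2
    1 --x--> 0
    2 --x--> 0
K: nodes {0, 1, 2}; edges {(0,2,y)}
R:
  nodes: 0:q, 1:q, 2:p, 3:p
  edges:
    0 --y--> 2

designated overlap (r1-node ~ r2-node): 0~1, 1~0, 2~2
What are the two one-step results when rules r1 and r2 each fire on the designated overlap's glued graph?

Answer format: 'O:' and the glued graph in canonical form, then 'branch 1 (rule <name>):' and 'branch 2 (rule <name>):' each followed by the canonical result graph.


O:
nodes: 0:q, 1:q, 2:p
edges: (0,1,x); (0,2,y); (1,2,y); (2,1,x)
branch 1 (rule r1):
nodes: 0:q, 1:q, 2:p, 3:q, 4:q
edges: (0,1,x); (0,2,y); (1,2,y); (2,1,x)
branch 2 (rule r2):
nodes: 0:q, 1:q, 2:p, 3:p
edges: (0,2,y); (1,2,y)


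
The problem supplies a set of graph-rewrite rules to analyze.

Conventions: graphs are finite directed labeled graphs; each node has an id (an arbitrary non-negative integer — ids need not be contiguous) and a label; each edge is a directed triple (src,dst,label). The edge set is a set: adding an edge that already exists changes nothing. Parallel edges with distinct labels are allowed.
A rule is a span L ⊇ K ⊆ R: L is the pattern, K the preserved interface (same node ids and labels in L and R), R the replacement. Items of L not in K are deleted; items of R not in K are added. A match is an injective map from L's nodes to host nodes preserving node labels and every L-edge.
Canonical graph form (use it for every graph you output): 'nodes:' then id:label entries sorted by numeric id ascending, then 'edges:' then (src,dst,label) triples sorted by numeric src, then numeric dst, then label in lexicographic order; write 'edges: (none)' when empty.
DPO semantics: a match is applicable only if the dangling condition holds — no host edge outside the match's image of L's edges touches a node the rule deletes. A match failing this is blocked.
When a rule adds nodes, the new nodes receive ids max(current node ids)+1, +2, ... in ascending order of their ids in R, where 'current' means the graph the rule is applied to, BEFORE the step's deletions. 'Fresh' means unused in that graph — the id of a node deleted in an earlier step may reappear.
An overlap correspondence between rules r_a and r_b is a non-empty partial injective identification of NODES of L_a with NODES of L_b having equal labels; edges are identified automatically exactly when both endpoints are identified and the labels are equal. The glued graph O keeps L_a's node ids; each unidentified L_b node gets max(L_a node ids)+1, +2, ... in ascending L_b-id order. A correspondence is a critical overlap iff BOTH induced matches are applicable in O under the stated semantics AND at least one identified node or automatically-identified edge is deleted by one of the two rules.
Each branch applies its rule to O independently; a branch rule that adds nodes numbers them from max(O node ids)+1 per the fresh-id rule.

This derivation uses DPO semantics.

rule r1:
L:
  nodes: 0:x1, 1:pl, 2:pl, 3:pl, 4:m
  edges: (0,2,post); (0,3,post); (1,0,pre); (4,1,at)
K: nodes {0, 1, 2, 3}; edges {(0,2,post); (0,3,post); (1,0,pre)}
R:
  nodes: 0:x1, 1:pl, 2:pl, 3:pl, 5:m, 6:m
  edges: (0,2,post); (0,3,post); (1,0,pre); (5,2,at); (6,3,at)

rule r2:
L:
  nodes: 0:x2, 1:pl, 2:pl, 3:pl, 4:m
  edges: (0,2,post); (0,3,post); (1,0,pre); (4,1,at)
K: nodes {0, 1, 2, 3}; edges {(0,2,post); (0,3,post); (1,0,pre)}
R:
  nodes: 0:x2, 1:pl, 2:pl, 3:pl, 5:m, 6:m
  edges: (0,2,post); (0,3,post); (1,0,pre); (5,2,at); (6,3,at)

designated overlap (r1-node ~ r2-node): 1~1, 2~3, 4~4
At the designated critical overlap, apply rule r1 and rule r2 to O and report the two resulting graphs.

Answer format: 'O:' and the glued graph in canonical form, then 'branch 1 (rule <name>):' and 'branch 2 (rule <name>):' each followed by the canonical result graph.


O:
nodes: 0:x1, 1:pl, 2:pl, 3:pl, 4:m, 5:x2, 6:pl
edges: (0,2,post); (0,3,post); (1,0,pre); (1,5,pre); (4,1,at); (5,2,post); (5,6,post)
branch 1 (rule r1):
nodes: 0:x1, 1:pl, 2:pl, 3:pl, 5:x2, 6:pl, 7:m, 8:m
edges: (0,2,post); (0,3,post); (1,0,pre); (1,5,pre); (5,2,post); (5,6,post); (7,2,at); (8,3,at)
branch 2 (rule r2):
nodes: 0:x1, 1:pl, 2:pl, 3:pl, 5:x2, 6:pl, 7:m, 8:m
edges: (0,2,post); (0,3,post); (1,0,pre); (1,5,pre); (5,2,post); (5,6,post); (7,6,at); (8,2,at)


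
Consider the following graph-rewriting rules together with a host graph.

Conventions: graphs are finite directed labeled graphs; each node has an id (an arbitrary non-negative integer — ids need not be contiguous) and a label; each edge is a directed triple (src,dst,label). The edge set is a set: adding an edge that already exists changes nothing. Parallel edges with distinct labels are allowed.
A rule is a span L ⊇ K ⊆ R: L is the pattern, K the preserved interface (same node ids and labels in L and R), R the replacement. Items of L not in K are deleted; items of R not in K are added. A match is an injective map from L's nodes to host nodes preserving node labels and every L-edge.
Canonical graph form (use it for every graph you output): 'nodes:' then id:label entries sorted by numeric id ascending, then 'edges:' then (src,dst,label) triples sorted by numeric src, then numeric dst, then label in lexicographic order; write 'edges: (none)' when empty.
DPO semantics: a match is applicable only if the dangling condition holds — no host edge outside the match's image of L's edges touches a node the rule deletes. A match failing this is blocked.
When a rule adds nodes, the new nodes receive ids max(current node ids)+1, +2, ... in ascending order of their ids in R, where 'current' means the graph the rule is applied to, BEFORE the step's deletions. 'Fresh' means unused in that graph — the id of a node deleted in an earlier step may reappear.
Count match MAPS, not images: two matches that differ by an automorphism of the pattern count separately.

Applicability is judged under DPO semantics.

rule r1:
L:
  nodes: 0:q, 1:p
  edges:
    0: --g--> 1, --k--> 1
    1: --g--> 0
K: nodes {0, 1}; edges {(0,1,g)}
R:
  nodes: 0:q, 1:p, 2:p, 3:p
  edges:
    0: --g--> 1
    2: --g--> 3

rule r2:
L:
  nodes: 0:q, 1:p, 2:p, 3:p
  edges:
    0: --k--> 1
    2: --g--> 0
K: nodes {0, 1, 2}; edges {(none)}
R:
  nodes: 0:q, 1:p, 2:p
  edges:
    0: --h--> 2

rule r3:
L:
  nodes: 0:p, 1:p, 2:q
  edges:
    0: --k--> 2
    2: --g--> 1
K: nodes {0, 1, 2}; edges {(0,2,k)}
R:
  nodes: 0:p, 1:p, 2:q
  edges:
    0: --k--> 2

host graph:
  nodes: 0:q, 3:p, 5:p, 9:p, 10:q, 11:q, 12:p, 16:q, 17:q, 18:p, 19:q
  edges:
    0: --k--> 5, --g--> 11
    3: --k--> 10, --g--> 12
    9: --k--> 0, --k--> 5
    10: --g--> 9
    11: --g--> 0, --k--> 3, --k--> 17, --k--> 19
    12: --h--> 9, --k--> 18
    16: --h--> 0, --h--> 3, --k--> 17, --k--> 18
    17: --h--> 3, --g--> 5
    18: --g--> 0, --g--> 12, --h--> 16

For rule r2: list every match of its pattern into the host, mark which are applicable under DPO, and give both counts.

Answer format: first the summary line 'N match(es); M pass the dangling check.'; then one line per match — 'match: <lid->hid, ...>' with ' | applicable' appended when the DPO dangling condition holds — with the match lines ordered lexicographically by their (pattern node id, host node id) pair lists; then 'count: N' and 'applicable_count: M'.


3 match(es); 0 pass the dangling check.
match: 0->0, 1->5, 2->18, 3->3
match: 0->0, 1->5, 2->18, 3->9
match: 0->0, 1->5, 2->18, 3->12
count: 3
applicable_count: 0


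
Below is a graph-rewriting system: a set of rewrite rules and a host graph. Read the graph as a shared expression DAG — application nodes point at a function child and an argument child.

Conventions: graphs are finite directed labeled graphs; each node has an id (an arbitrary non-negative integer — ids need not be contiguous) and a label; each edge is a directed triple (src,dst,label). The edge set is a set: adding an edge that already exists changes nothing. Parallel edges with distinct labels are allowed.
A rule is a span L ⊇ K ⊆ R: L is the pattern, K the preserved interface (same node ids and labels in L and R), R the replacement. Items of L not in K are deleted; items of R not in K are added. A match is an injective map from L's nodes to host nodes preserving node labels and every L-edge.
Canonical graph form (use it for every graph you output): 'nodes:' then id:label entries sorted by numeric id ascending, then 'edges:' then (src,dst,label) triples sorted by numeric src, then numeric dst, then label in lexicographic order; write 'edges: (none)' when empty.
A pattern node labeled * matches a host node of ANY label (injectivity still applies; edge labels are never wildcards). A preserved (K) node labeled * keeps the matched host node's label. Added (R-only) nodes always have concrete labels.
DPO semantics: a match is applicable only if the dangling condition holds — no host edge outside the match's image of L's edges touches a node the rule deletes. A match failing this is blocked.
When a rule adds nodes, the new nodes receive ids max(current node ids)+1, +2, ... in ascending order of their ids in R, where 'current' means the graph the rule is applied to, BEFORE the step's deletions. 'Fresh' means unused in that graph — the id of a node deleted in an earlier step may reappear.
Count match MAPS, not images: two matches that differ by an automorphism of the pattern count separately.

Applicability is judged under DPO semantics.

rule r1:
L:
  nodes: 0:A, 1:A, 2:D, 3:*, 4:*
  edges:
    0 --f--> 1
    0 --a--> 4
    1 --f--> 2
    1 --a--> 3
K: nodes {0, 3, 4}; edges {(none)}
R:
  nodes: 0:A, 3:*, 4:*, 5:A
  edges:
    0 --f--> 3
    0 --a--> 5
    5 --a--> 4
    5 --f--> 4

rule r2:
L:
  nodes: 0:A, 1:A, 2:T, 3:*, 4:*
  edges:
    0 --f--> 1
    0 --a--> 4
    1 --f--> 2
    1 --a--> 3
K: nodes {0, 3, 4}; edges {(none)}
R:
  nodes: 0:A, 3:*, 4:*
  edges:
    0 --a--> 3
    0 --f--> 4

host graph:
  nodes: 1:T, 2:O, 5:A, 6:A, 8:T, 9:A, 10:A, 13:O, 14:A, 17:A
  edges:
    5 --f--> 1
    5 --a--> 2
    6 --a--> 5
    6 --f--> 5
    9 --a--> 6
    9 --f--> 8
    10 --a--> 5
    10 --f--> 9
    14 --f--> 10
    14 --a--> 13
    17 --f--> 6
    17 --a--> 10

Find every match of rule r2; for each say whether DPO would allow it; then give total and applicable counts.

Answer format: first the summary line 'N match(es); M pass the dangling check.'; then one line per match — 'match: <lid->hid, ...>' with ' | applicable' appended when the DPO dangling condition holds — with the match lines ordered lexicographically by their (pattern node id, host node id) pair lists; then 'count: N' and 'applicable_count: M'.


1 match(es); 1 pass the dangling check.
match: 0->10, 1->9, 2->8, 3->6, 4->5 | applicable
count: 1
applicable_count: 1


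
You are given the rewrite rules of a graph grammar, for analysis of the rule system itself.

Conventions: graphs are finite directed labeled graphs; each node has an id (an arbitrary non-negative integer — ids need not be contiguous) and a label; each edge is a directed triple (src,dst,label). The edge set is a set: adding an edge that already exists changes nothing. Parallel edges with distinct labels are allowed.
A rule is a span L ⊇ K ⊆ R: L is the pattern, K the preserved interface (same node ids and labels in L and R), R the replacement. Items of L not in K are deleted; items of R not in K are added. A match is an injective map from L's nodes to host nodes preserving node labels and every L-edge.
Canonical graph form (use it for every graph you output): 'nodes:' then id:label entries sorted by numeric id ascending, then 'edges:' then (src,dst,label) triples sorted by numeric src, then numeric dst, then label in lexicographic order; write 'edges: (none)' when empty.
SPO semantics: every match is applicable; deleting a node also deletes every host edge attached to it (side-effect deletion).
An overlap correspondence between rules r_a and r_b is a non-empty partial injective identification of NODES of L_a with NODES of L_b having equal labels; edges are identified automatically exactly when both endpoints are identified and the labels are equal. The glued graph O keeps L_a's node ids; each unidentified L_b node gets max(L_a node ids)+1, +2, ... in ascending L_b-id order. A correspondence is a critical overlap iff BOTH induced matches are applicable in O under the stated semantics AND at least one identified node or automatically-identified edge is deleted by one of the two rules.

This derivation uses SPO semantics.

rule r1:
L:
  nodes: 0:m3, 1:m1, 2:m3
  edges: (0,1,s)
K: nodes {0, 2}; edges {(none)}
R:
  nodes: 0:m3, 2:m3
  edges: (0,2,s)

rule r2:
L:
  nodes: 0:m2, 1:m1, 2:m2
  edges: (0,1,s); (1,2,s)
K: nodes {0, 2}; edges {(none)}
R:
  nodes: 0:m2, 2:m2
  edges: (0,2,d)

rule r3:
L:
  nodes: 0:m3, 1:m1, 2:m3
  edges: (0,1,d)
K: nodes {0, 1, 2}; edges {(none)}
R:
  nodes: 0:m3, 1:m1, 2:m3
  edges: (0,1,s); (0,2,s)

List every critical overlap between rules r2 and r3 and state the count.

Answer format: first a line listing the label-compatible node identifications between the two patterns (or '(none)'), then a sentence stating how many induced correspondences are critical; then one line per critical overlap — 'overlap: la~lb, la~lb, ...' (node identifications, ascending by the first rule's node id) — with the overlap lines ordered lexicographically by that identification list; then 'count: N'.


label-compatible node identifications between L(r2) and L(r3): 1~1
1 of the induced correspondences is a critical overlap of r2 and r3.
overlap: 1~1
count: 1


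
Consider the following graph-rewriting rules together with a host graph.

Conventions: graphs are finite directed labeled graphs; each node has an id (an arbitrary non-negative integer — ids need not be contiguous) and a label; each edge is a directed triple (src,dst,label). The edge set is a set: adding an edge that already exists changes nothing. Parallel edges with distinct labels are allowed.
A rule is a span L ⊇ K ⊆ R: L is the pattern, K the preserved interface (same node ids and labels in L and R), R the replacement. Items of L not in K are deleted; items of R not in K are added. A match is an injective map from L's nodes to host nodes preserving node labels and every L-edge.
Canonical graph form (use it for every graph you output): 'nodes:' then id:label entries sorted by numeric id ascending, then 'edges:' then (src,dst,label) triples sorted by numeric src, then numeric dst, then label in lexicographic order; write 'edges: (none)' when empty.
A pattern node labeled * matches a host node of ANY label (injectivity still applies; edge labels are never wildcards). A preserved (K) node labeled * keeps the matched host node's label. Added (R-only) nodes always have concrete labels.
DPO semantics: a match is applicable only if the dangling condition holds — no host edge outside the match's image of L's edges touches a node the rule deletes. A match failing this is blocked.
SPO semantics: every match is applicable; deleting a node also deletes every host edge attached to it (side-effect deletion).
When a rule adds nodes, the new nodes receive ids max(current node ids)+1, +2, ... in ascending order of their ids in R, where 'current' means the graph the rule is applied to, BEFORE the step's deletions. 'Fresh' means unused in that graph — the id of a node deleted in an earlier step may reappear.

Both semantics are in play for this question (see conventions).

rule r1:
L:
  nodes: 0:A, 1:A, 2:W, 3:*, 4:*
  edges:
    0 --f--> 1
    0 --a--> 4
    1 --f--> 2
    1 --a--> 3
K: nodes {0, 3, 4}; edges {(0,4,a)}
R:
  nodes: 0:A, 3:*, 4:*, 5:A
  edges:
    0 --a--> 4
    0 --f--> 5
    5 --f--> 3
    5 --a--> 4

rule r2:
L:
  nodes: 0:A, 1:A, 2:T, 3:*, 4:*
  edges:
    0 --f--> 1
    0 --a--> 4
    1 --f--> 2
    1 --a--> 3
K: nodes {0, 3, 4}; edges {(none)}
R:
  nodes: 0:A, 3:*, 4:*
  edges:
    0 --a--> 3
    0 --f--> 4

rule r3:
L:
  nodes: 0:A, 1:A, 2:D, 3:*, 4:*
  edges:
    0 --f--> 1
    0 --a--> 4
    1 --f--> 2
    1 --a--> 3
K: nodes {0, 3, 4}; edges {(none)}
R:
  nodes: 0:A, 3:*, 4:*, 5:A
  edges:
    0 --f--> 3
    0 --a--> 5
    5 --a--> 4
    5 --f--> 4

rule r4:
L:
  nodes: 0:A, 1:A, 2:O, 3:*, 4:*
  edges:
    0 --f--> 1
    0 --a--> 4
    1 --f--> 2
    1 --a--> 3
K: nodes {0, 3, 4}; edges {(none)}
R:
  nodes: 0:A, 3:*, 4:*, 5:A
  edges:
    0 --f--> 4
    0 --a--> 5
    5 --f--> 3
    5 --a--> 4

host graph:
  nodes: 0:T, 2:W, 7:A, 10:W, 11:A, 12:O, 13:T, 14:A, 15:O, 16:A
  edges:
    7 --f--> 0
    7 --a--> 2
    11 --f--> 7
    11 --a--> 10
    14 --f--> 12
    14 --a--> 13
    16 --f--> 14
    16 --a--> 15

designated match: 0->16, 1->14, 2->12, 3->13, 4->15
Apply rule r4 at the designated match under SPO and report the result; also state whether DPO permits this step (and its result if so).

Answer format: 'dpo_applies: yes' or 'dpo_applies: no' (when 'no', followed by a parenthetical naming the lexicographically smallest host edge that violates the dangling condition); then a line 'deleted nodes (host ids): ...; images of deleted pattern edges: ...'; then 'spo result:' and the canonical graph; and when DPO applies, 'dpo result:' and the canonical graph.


dpo_applies: yes
deleted nodes (host ids): 12, 14; images of deleted pattern edges: (14,12,f); (14,13,a); (16,14,f); (16,15,a)
spo result:
nodes: 0:T, 2:W, 7:A, 10:W, 11:A, 13:T, 15:O, 16:A, 17:A
edges: (7,0,f); (7,2,a); (11,7,f); (11,10,a); (16,15,f); (16,17,a); (17,13,f); (17,15,a)
dpo result:
nodes: 0:T, 2:W, 7:A, 10:W, 11:A, 13:T, 15:O, 16:A, 17:A
edges: (7,0,f); (7,2,a); (11,7,f); (11,10,a); (16,15,f); (16,17,a); (17,13,f); (17,15,a)


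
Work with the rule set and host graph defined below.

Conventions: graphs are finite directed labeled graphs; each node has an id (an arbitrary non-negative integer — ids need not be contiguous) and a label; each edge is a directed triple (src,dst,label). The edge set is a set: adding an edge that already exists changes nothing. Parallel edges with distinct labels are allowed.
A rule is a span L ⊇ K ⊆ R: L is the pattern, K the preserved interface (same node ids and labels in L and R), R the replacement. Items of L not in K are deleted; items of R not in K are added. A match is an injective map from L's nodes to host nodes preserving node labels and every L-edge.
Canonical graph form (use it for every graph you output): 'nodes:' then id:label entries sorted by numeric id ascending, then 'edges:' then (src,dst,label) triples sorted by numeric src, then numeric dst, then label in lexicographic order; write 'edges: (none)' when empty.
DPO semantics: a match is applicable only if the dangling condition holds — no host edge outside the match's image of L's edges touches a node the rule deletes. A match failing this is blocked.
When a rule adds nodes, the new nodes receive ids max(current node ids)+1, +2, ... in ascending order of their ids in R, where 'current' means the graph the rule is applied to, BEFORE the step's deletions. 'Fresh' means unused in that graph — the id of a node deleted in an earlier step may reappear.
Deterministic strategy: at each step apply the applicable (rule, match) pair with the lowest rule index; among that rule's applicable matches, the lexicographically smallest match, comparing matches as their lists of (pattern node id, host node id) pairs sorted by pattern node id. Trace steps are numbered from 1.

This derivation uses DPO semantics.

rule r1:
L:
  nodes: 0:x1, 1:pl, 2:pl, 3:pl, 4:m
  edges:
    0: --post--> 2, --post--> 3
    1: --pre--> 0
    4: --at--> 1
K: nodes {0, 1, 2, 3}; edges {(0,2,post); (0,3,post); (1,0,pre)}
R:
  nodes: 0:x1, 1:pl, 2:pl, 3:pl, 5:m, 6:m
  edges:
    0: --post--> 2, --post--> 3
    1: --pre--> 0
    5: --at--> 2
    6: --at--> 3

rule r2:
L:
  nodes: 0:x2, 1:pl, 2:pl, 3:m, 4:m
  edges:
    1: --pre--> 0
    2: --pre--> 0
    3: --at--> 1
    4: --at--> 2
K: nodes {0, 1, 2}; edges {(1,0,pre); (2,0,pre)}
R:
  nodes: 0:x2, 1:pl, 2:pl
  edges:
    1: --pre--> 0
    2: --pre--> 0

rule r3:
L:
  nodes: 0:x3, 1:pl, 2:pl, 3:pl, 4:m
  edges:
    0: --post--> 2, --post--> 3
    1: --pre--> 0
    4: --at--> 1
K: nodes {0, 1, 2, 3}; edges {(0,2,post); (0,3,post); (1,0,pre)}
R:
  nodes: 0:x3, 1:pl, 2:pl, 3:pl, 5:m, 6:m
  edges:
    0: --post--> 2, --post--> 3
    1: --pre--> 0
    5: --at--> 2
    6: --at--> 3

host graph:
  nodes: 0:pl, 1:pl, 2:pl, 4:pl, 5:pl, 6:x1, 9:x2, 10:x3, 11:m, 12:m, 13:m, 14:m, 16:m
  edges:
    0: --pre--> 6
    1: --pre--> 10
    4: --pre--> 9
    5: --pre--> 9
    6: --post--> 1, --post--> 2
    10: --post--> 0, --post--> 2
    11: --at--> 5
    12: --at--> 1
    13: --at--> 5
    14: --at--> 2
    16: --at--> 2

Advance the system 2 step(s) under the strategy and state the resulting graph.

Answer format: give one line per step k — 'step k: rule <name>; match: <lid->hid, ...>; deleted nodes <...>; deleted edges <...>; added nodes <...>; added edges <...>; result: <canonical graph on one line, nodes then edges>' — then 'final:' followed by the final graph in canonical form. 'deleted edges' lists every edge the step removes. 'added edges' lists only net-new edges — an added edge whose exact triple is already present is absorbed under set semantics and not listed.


step 1: rule r3; match: 0->10, 1->1, 2->0, 3->2, 4->12; deleted nodes 12; deleted edges (12,1,at); added nodes 17, 18; added edges (17,0,at); (18,2,at); result: nodes: 0:pl, 1:pl, 2:pl, 4:pl, 5:pl, 6:x1, 9:x2, 10:x3, 11:m, 13:m, 14:m, 16:m, 17:m, 18:m edges: (0,6,pre); (1,10,pre); (4,9,pre); (5,9,pre); (6,1,post); (6,2,post); (10,0,post); (10,2,post); (11,5,at); (13,5,at); (14,2,at); (16,2,at); (17,0,at); (18,2,at)
step 2: rule r1; match: 0->6, 1->0, 2->1, 3->2, 4->17; deleted nodes 17; deleted edges (17,0,at); added nodes 19, 20; added edges (19,1,at); (20,2,at); result: nodes: 0:pl, 1:pl, 2:pl, 4:pl, 5:pl, 6:x1, 9:x2, 10:x3, 11:m, 13:m, 14:m, 16:m, 18:m, 19:m, 20:m edges: (0,6,pre); (1,10,pre); (4,9,pre); (5,9,pre); (6,1,post); (6,2,post); (10,0,post); (10,2,post); (11,5,at); (13,5,at); (14,2,at); (16,2,at); (18,2,at); (19,1,at); (20,2,at)
final:
nodes: 0:pl, 1:pl, 2:pl, 4:pl, 5:pl, 6:x1, 9:x2, 10:x3, 11:m, 13:m, 14:m, 16:m, 18:m, 19:m, 20:m
edges: (0,6,pre); (1,10,pre); (4,9,pre); (5,9,pre); (6,1,post); (6,2,post); (10,0,post); (10,2,post); (11,5,at); (13,5,at); (14,2,at); (16,2,at); (18,2,at); (19,1,at); (20,2,at)


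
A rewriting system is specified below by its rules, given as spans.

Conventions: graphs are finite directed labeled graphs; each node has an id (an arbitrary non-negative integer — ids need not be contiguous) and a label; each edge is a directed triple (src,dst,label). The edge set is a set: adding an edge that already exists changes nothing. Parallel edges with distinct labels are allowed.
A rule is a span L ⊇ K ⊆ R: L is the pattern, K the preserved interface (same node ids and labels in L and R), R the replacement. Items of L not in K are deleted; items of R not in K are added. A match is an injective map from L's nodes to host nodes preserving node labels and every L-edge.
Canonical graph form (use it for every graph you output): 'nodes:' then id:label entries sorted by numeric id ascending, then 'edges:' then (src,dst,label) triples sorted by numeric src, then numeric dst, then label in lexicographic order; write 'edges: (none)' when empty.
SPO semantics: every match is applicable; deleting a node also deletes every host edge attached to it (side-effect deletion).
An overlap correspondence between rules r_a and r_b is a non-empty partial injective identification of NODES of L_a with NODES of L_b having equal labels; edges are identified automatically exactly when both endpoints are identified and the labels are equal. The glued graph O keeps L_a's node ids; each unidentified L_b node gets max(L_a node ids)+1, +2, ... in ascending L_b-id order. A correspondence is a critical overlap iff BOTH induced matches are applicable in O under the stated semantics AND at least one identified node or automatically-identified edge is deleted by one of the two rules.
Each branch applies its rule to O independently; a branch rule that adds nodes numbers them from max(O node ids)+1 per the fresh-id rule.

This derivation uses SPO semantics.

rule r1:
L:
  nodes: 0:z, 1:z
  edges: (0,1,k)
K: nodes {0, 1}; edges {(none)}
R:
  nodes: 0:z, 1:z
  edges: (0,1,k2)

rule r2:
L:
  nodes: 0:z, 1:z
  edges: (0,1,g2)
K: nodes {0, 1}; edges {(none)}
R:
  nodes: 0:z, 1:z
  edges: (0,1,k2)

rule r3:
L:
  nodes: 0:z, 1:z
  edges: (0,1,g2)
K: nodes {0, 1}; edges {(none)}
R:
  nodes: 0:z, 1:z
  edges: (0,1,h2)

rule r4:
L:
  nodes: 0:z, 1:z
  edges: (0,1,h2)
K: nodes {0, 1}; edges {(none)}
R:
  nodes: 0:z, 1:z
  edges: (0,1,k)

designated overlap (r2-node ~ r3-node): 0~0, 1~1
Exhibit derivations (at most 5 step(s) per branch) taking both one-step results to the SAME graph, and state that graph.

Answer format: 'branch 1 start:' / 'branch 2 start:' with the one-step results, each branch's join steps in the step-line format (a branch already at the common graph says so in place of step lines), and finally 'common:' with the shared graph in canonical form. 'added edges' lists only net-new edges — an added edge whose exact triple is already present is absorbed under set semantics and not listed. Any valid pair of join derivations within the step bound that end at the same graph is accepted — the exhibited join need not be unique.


branch 1 start:
nodes: 0:z, 1:z
edges: (0,1,k2)
branch 2 start:
nodes: 0:z, 1:z
edges: (0,1,h2)
branch 1: already at the common graph (0 steps)
branch 2 step 1: rule r4; match: 0->0, 1->1; deleted nodes (none); deleted edges (0,1,h2); added nodes (none); added edges (0,1,k); result: nodes: 0:z, 1:z edges: (0,1,k)
branch 2 step 2: rule r1; match: 0->0, 1->1; deleted nodes (none); deleted edges (0,1,k); added nodes (none); added edges (0,1,k2); result: nodes: 0:z, 1:z edges: (0,1,k2)
common:
nodes: 0:z, 1:z
edges: (0,1,k2)


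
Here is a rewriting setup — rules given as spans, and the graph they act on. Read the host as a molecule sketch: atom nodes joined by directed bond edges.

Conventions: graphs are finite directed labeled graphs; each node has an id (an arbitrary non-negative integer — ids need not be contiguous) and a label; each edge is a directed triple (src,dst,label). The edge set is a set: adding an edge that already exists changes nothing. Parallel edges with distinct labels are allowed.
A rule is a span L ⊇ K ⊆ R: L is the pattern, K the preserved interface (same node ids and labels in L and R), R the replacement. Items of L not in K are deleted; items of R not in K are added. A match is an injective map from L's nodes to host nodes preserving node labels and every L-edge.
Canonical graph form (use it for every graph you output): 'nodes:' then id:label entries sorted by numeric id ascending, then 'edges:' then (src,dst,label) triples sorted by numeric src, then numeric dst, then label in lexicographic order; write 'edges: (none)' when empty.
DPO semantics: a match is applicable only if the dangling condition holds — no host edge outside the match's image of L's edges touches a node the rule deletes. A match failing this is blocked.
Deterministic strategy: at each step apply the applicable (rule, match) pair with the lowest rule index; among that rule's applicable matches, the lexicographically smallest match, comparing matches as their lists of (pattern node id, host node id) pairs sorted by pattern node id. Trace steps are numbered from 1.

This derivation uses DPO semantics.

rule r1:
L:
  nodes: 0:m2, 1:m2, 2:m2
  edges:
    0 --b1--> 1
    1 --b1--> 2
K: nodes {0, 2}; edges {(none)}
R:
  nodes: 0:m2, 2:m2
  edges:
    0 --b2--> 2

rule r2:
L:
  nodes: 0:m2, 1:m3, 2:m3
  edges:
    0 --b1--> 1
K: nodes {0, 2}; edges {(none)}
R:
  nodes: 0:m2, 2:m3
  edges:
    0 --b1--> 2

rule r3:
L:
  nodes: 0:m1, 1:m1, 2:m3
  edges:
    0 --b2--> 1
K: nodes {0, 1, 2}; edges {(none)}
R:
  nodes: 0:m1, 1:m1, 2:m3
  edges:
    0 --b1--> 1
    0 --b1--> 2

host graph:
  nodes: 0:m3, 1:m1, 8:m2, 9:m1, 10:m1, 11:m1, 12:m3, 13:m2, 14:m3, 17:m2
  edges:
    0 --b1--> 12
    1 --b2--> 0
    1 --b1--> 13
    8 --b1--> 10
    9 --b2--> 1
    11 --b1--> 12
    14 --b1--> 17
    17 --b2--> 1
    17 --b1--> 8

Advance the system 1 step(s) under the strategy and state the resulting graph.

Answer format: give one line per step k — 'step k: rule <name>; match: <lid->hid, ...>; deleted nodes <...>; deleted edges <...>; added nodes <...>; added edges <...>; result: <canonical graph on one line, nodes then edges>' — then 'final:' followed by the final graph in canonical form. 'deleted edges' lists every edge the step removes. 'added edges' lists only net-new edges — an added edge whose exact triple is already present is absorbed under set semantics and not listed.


step 1: rule r3; match: 0->9, 1->1, 2->0; deleted nodes (none); deleted edges (9,1,b2); added nodes (none); added edges (9,0,b1); (9,1,b1); result: nodes: 0:m3, 1:m1, 8:m2, 9:m1, 10:m1, 11:m1, 12:m3, 13:m2, 14:m3, 17:m2 edges: (0,12,b1); (1,0,b2); (1,13,b1); (8,10,b1); (9,0,b1); (9,1,b1); (11,12,b1); (14,17,b1); (17,1,b2); (17,8,b1)
final:
nodes: 0:m3, 1:m1, 8:m2, 9:m1, 10:m1, 11:m1, 12:m3, 13:m2, 14:m3, 17:m2
edges: (0,12,b1); (1,0,b2); (1,13,b1); (8,10,b1); (9,0,b1); (9,1,b1); (11,12,b1); (14,17,b1); (17,1,b2); (17,8,b1)
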